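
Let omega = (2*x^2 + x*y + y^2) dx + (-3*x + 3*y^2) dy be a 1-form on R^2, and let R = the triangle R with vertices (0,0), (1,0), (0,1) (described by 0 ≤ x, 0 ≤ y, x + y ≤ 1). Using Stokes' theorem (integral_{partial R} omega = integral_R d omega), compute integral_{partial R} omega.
integral_(partial R) omega = -2

Stokes: integral_partial_R omega = integral_R d omega with d omega = (∂Q/∂x - ∂P/∂y) dx ∧ dy.
  ∂Q/∂x = -3
  ∂P/∂y = x + 2*y
  integrand = ∂Q/∂x - ∂P/∂y = -x - 2*y - 3.
Integrating over R: integral_0^1 integral_0^{1-x} (-x - 2*y - 3) dy dx = -2.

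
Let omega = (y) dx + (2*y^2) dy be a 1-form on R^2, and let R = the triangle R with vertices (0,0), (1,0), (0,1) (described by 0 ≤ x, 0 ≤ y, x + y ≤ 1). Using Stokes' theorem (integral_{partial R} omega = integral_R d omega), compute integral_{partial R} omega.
integral_(partial R) omega = -1/2

Stokes: integral_partial_R omega = integral_R d omega with d omega = (∂Q/∂x - ∂P/∂y) dx ∧ dy.
  ∂Q/∂x = 0
  ∂P/∂y = 1
  integrand = ∂Q/∂x - ∂P/∂y = -1.
Integrating over R: integral_0^1 integral_0^{1-x} (-1) dy dx = -1/2.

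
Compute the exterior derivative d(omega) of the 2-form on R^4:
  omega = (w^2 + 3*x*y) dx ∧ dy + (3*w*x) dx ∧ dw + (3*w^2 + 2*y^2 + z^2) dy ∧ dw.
d(omega) = (2*w) dx ∧ dy ∧ dw + (-2*z) dy ∧ dz ∧ dw

For a 2-form omega = sum_{i<j} g_{ij} dx_i ∧ dx_j, the exterior derivative is
  d(omega) = sum_{i<j} d(g_{ij}) ∧ dx_i ∧ dx_j = sum_{i<j, k} (∂g_{ij}/∂x_k) dx_k ∧ dx_i ∧ dx_j.
Expand each term, using dx_k ∧ dx_i ∧ dx_j = sgn(permutation) dx_{(a)} ∧ dx_{(b)} ∧ dx_{(c)} with (a < b < c) sorted:
  d(w^2 + 3*x*y) includes (∂/∂w)(w^2 + 3*x*y) dw = (2*w) dw, which multiplied by dx ∧ dy gives (2*w) dx ∧ dy ∧ dw
  d(3*w^2 + 2*y^2 + z^2) includes (∂/∂z)(3*w^2 + 2*y^2 + z^2) dz = (2*z) dz, which multiplied by dy ∧ dw gives (-2*z) dy ∧ dz ∧ dw
Collecting like 3-forms: d(omega) = (2*w) dx ∧ dy ∧ dw + (-2*z) dy ∧ dz ∧ dw.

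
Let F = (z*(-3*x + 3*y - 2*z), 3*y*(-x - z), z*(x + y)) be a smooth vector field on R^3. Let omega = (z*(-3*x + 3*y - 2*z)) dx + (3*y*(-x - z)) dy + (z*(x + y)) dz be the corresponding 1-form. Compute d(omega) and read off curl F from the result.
d(omega) = (3*y + z) dy ∧ dz + (-3*x + 3*y - 5*z) dz ∧ dx + (-3*y - 3*z) dx ∧ dy; curl F = (3*y + z, -3*x + 3*y - 5*z, -3*y - 3*z)

d omega = sum_{i<j} (∂f_j/∂x_i - ∂f_i/∂x_j) dx_i ∧ dx_j. Under the identification (dy ∧ dz, dz ∧ dx, dx ∧ dy) ↔ (e_x, e_y, e_z), the coefficients are exactly the components of curl F. Compute:
  ∂R/∂y - ∂Q/∂z = (z) - (-3*y) = 3*y + z
  ∂P/∂z - ∂R/∂x = (-3*x + 3*y - 4*z) - (z) = -3*x + 3*y - 5*z
  ∂Q/∂x - ∂P/∂y = (-3*y) - (3*z) = -3*y - 3*z.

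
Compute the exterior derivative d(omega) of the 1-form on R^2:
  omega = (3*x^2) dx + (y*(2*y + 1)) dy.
d(omega) = 0

For a 1-form omega = sum_i f_i dx_i, the exterior derivative is
  d(omega) = sum_{i < j} (∂f_j/∂x_i - ∂f_i/∂x_j) dx_i ∧ dx_j.

Assembling: d(omega) = 0.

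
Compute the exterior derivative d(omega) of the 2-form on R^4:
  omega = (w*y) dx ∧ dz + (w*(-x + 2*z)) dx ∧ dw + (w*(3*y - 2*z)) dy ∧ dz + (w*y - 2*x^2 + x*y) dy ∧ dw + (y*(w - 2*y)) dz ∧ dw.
d(omega) = (-w) dx ∧ dy ∧ dz + (-2*w + y) dx ∧ dz ∧ dw + (w - y - 2*z) dy ∧ dz ∧ dw + (-4*x + y) dx ∧ dy ∧ dw

For a 2-form omega = sum_{i<j} g_{ij} dx_i ∧ dx_j, the exterior derivative is
  d(omega) = sum_{i<j} d(g_{ij}) ∧ dx_i ∧ dx_j = sum_{i<j, k} (∂g_{ij}/∂x_k) dx_k ∧ dx_i ∧ dx_j.
Expand each term, using dx_k ∧ dx_i ∧ dx_j = sgn(permutation) dx_{(a)} ∧ dx_{(b)} ∧ dx_{(c)} with (a < b < c) sorted:
  d(w*y) includes (∂/∂y)(w*y) dy = (w) dy, which multiplied by dx ∧ dz gives (-w) dx ∧ dy ∧ dz
  d(w*y) includes (∂/∂w)(w*y) dw = (y) dw, which multiplied by dx ∧ dz gives (y) dx ∧ dz ∧ dw
  d(w*(-x + 2*z)) includes (∂/∂z)(w*(-x + 2*z)) dz = (2*w) dz, which multiplied by dx ∧ dw gives (-2*w) dx ∧ dz ∧ dw
  d(w*(3*y - 2*z)) includes (∂/∂w)(w*(3*y - 2*z)) dw = (3*y - 2*z) dw, which multiplied by dy ∧ dz gives (3*y - 2*z) dy ∧ dz ∧ dw
  d(w*y - 2*x^2 + x*y) includes (∂/∂x)(w*y - 2*x^2 + x*y) dx = (-4*x + y) dx, which multiplied by dy ∧ dw gives (-4*x + y) dx ∧ dy ∧ dw
  d(y*(w - 2*y)) includes (∂/∂y)(y*(w - 2*y)) dy = (w - 4*y) dy, which multiplied by dz ∧ dw gives (w - 4*y) dy ∧ dz ∧ dw
Collecting like 3-forms: d(omega) = (-w) dx ∧ dy ∧ dz + (-2*w + y) dx ∧ dz ∧ dw + (w - y - 2*z) dy ∧ dz ∧ dw + (-4*x + y) dx ∧ dy ∧ dw.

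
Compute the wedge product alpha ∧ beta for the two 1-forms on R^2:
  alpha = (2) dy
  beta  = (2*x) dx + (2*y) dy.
alpha ∧ beta = (-4*x) dx ∧ dy

Distribute the wedge, using dx_i ∧ dx_j = -dx_j ∧ dx_i and dx_i ∧ dx_i = 0. For each pair (i, j) with i < j, the coefficient of dx_i ∧ dx_j in alpha ∧ beta is (alpha_i * beta_j - alpha_j * beta_i). Collecting: alpha ∧ beta = (-4*x) dx ∧ dy.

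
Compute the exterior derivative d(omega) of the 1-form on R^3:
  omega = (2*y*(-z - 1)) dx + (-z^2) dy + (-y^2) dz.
d(omega) = (2*z + 2) dx ∧ dy + (2*y) dx ∧ dz + (-2*y + 2*z) dy ∧ dz

For a 1-form omega = sum_i f_i dx_i, the exterior derivative is
  d(omega) = sum_{i < j} (∂f_j/∂x_i - ∂f_i/∂x_j) dx_i ∧ dx_j.
  coefficient of dx ∧ dy: ∂f_2/∂x - ∂f_1/∂y = ∂(-z^2)/∂x - ∂(2*y*(-z - 1))/∂y = 2*z + 2
  coefficient of dx ∧ dz: ∂f_3/∂x - ∂f_1/∂z = ∂(-y^2)/∂x - ∂(2*y*(-z - 1))/∂z = 2*y
  coefficient of dy ∧ dz: ∂f_3/∂y - ∂f_2/∂z = ∂(-y^2)/∂y - ∂(-z^2)/∂z = -2*y + 2*z
Assembling: d(omega) = (2*z + 2) dx ∧ dy + (2*y) dx ∧ dz + (-2*y + 2*z) dy ∧ dz.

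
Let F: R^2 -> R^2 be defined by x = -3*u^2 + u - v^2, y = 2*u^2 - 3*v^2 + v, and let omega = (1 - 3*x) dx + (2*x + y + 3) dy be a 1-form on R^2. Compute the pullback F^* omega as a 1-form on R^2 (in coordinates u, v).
F^* omega = (-70*u^3 + 35*u^2 - 38*u*v^2 + 4*u*v + 3*u + 3*v^2 + 1) du + (6*u^2*v - 4*u^2 - 6*u*v + 2*u + 24*v^3 - 11*v^2 - 19*v + 3) dv

Using F^*(f dg) = (f ∘ F) d(g ∘ F), substitute each coordinate x_i by F_i(u, v) in f_i, and replace dx_i by d F_i = (∂F_i/∂u) du + (∂F_i/∂v) dv.
  For the x component: f_1(F) = 9*u^2 - 3*u + 3*v^2 + 1; d F_1 = (1 - 6*u) du + (-2*v) dv
  For the y component: f_2(F) = -4*u^2 + 2*u - 5*v^2 + v + 3; d F_2 = (4*u) du + (1 - 6*v) dv
Combining and collecting du, dv coefficients:
  coeff of du: -70*u^3 + 35*u^2 - 38*u*v^2 + 4*u*v + 3*u + 3*v^2 + 1
  coeff of dv: 6*u^2*v - 4*u^2 - 6*u*v + 2*u + 24*v^3 - 11*v^2 - 19*v + 3
F^* omega = (-70*u^3 + 35*u^2 - 38*u*v^2 + 4*u*v + 3*u + 3*v^2 + 1) du + (6*u^2*v - 4*u^2 - 6*u*v + 2*u + 24*v^3 - 11*v^2 - 19*v + 3) dv.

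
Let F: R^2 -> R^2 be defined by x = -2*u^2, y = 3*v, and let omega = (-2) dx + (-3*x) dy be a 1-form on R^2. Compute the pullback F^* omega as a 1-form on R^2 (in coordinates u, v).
F^* omega = (8*u) du + (18*u^2) dv

Using F^*(f dg) = (f ∘ F) d(g ∘ F), substitute each coordinate x_i by F_i(u, v) in f_i, and replace dx_i by d F_i = (∂F_i/∂u) du + (∂F_i/∂v) dv.
  For the x component: f_1(F) = -2; d F_1 = (-4*u) du + (0) dv
  For the y component: f_2(F) = 6*u^2; d F_2 = (0) du + (3) dv
Combining and collecting du, dv coefficients:
  coeff of du: 8*u
  coeff of dv: 18*u^2
F^* omega = (8*u) du + (18*u^2) dv.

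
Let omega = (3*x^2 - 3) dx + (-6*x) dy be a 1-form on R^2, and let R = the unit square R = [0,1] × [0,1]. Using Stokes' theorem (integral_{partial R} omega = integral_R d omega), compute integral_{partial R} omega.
integral_(partial R) omega = -6

Stokes: integral_partial_R omega = integral_R d omega with d omega = (∂Q/∂x - ∂P/∂y) dx ∧ dy.
  ∂Q/∂x = -6
  ∂P/∂y = 0
  integrand = ∂Q/∂x - ∂P/∂y = -6.
Integrating over R: integral_0^1 integral_0^1 (-6) dx dy = -6.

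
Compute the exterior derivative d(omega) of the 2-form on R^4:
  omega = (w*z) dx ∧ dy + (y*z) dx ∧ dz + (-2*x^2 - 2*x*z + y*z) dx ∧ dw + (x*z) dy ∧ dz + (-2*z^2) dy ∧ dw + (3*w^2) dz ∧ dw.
d(omega) = (w) dx ∧ dy ∧ dz + (2*x - y) dx ∧ dz ∧ dw + (4*z) dy ∧ dz ∧ dw

For a 2-form omega = sum_{i<j} g_{ij} dx_i ∧ dx_j, the exterior derivative is
  d(omega) = sum_{i<j} d(g_{ij}) ∧ dx_i ∧ dx_j = sum_{i<j, k} (∂g_{ij}/∂x_k) dx_k ∧ dx_i ∧ dx_j.
Expand each term, using dx_k ∧ dx_i ∧ dx_j = sgn(permutation) dx_{(a)} ∧ dx_{(b)} ∧ dx_{(c)} with (a < b < c) sorted:
  d(w*z) includes (∂/∂z)(w*z) dz = (w) dz, which multiplied by dx ∧ dy gives (w) dx ∧ dy ∧ dz
  d(w*z) includes (∂/∂w)(w*z) dw = (z) dw, which multiplied by dx ∧ dy gives (z) dx ∧ dy ∧ dw
  d(y*z) includes (∂/∂y)(y*z) dy = (z) dy, which multiplied by dx ∧ dz gives (-z) dx ∧ dy ∧ dz
  d(-2*x^2 - 2*x*z + y*z) includes (∂/∂y)(-2*x^2 - 2*x*z + y*z) dy = (z) dy, which multiplied by dx ∧ dw gives (-z) dx ∧ dy ∧ dw
  d(-2*x^2 - 2*x*z + y*z) includes (∂/∂z)(-2*x^2 - 2*x*z + y*z) dz = (-2*x + y) dz, which multiplied by dx ∧ dw gives (2*x - y) dx ∧ dz ∧ dw
  d(x*z) includes (∂/∂x)(x*z) dx = (z) dx, which multiplied by dy ∧ dz gives (z) dx ∧ dy ∧ dz
  d(-2*z^2) includes (∂/∂z)(-2*z^2) dz = (-4*z) dz, which multiplied by dy ∧ dw gives (4*z) dy ∧ dz ∧ dw
Collecting like 3-forms: d(omega) = (w) dx ∧ dy ∧ dz + (2*x - y) dx ∧ dz ∧ dw + (4*z) dy ∧ dz ∧ dw.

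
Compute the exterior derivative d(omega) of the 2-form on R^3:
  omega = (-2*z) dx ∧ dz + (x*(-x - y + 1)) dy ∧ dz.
d(omega) = (-2*x - y + 1) dx ∧ dy ∧ dz

For a 2-form omega = sum_{i<j} g_{ij} dx_i ∧ dx_j, the exterior derivative is
  d(omega) = sum_{i<j} d(g_{ij}) ∧ dx_i ∧ dx_j = sum_{i<j, k} (∂g_{ij}/∂x_k) dx_k ∧ dx_i ∧ dx_j.
Expand each term, using dx_k ∧ dx_i ∧ dx_j = sgn(permutation) dx_{(a)} ∧ dx_{(b)} ∧ dx_{(c)} with (a < b < c) sorted:
  d(x*(-x - y + 1)) includes (∂/∂x)(x*(-x - y + 1)) dx = (-2*x - y + 1) dx, which multiplied by dy ∧ dz gives (-2*x - y + 1) dx ∧ dy ∧ dz
Collecting like 3-forms: d(omega) = (-2*x - y + 1) dx ∧ dy ∧ dz.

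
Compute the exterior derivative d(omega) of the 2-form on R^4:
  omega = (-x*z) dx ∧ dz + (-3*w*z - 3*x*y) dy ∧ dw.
d(omega) = (-3*y) dx ∧ dy ∧ dw + (3*w) dy ∧ dz ∧ dw

For a 2-form omega = sum_{i<j} g_{ij} dx_i ∧ dx_j, the exterior derivative is
  d(omega) = sum_{i<j} d(g_{ij}) ∧ dx_i ∧ dx_j = sum_{i<j, k} (∂g_{ij}/∂x_k) dx_k ∧ dx_i ∧ dx_j.
Expand each term, using dx_k ∧ dx_i ∧ dx_j = sgn(permutation) dx_{(a)} ∧ dx_{(b)} ∧ dx_{(c)} with (a < b < c) sorted:
  d(-3*w*z - 3*x*y) includes (∂/∂x)(-3*w*z - 3*x*y) dx = (-3*y) dx, which multiplied by dy ∧ dw gives (-3*y) dx ∧ dy ∧ dw
  d(-3*w*z - 3*x*y) includes (∂/∂z)(-3*w*z - 3*x*y) dz = (-3*w) dz, which multiplied by dy ∧ dw gives (3*w) dy ∧ dz ∧ dw
Collecting like 3-forms: d(omega) = (-3*y) dx ∧ dy ∧ dw + (3*w) dy ∧ dz ∧ dw.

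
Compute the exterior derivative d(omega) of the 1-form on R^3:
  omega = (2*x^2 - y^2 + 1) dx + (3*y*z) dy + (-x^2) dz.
d(omega) = (2*y) dx ∧ dy + (-2*x) dx ∧ dz + (-3*y) dy ∧ dz

For a 1-form omega = sum_i f_i dx_i, the exterior derivative is
  d(omega) = sum_{i < j} (∂f_j/∂x_i - ∂f_i/∂x_j) dx_i ∧ dx_j.
  coefficient of dx ∧ dy: ∂f_2/∂x - ∂f_1/∂y = ∂(3*y*z)/∂x - ∂(2*x^2 - y^2 + 1)/∂y = 2*y
  coefficient of dx ∧ dz: ∂f_3/∂x - ∂f_1/∂z = ∂(-x^2)/∂x - ∂(2*x^2 - y^2 + 1)/∂z = -2*x
  coefficient of dy ∧ dz: ∂f_3/∂y - ∂f_2/∂z = ∂(-x^2)/∂y - ∂(3*y*z)/∂z = -3*y
Assembling: d(omega) = (2*y) dx ∧ dy + (-2*x) dx ∧ dz + (-3*y) dy ∧ dz.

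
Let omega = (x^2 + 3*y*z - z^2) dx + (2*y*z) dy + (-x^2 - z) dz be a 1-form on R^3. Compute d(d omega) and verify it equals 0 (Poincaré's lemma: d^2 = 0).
d(d omega) = 0

Step 1: d omega = sum_{i<j} (∂f_j/∂x_i - ∂f_i/∂x_j) dx_i ∧ dx_j:
  coeff of dx ∧ dy: -3*z
  coeff of dx ∧ dz: -2*x - 3*y + 2*z
  coeff of dy ∧ dz: -2*y
Step 2: Apply d again to each 2-form coefficient. The only possible 3-form in R^3 is dx ∧ dy ∧ dz, with coefficient
  ∂(coeff of dy∧dz)/∂x - ∂(coeff of dx∧dz)/∂y + ∂(coeff of dx∧dy)/∂z
  = ∂/∂x (-2*y) - ∂/∂y (-2*x - 3*y + 2*z) + ∂/∂z (-3*z).
Each of these terms simplifies to sums of mixed partials that cancel in pairs. The result is 0 (by equality of mixed partials for smooth functions — Schwarz / Clairaut).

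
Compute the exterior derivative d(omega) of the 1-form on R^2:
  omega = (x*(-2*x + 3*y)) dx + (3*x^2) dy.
d(omega) = (3*x) dx ∧ dy

For a 1-form omega = sum_i f_i dx_i, the exterior derivative is
  d(omega) = sum_{i < j} (∂f_j/∂x_i - ∂f_i/∂x_j) dx_i ∧ dx_j.
  coefficient of dx ∧ dy: ∂f_2/∂x - ∂f_1/∂y = ∂(3*x^2)/∂x - ∂(x*(-2*x + 3*y))/∂y = 3*x
Assembling: d(omega) = (3*x) dx ∧ dy.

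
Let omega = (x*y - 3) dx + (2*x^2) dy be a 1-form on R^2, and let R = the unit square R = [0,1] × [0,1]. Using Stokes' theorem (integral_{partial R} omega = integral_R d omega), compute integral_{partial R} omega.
integral_(partial R) omega = 3/2

Stokes: integral_partial_R omega = integral_R d omega with d omega = (∂Q/∂x - ∂P/∂y) dx ∧ dy.
  ∂Q/∂x = 4*x
  ∂P/∂y = x
  integrand = ∂Q/∂x - ∂P/∂y = 3*x.
Integrating over R: integral_0^1 integral_0^1 (3*x) dx dy = 3/2.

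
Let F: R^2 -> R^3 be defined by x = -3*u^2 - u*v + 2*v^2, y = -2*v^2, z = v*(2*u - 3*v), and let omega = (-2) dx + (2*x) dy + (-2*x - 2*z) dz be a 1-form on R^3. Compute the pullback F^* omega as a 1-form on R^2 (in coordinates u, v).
F^* omega = (12*u^2*v - 4*u*v^2 + 12*u + 4*v^3 + 2*v) du + (12*u^3 - 16*u^2*v + 24*u*v^2 + 2*u - 28*v^3 - 8*v) dv

Using F^*(f dg) = (f ∘ F) d(g ∘ F), substitute each coordinate x_i by F_i(u, v) in f_i, and replace dx_i by d F_i = (∂F_i/∂u) du + (∂F_i/∂v) dv.
  For the x component: f_1(F) = -2; d F_1 = (-6*u - v) du + (-u + 4*v) dv
  For the y component: f_2(F) = -6*u^2 - 2*u*v + 4*v^2; d F_2 = (0) du + (-4*v) dv
  For the z component: f_3(F) = 6*u^2 - 2*u*v + 2*v^2; d F_3 = (2*v) du + (2*u - 6*v) dv
Combining and collecting du, dv coefficients:
  coeff of du: 12*u^2*v - 4*u*v^2 + 12*u + 4*v^3 + 2*v
  coeff of dv: 12*u^3 - 16*u^2*v + 24*u*v^2 + 2*u - 28*v^3 - 8*v
F^* omega = (12*u^2*v - 4*u*v^2 + 12*u + 4*v^3 + 2*v) du + (12*u^3 - 16*u^2*v + 24*u*v^2 + 2*u - 28*v^3 - 8*v) dv.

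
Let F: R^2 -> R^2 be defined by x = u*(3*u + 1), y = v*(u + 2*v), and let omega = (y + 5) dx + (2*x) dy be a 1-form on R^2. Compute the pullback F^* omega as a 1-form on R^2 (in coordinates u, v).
F^* omega = (12*u^2*v + 12*u*v^2 + 3*u*v + 30*u + 2*v^2 + 5) du + (2*u*(3*u^2 + 12*u*v + u + 4*v)) dv

Using F^*(f dg) = (f ∘ F) d(g ∘ F), substitute each coordinate x_i by F_i(u, v) in f_i, and replace dx_i by d F_i = (∂F_i/∂u) du + (∂F_i/∂v) dv.
  For the x component: f_1(F) = u*v + 2*v^2 + 5; d F_1 = (6*u + 1) du + (0) dv
  For the y component: f_2(F) = 2*u*(3*u + 1); d F_2 = (v) du + (u + 4*v) dv
Combining and collecting du, dv coefficients:
  coeff of du: 12*u^2*v + 12*u*v^2 + 3*u*v + 30*u + 2*v^2 + 5
  coeff of dv: 2*u*(3*u^2 + 12*u*v + u + 4*v)
F^* omega = (12*u^2*v + 12*u*v^2 + 3*u*v + 30*u + 2*v^2 + 5) du + (2*u*(3*u^2 + 12*u*v + u + 4*v)) dv.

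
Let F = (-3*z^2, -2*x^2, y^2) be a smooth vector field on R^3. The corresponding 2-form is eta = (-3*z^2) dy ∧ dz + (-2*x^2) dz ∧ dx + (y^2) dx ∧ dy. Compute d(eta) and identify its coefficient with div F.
d(eta) = (0) dx ∧ dy ∧ dz; div F = 0

For a 2-form in R^3 of the form above, applying d gives a 3-form with coefficient ∂P/∂x + ∂Q/∂y + ∂R/∂z:
  ∂P/∂x = 0
  ∂Q/∂y = 0
  ∂R/∂z = 0
Sum = 0, which is exactly div F.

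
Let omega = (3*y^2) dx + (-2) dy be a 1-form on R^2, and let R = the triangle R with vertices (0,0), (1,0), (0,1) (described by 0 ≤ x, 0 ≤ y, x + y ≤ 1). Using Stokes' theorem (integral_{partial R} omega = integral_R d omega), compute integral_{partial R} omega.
integral_(partial R) omega = -1

Stokes: integral_partial_R omega = integral_R d omega with d omega = (∂Q/∂x - ∂P/∂y) dx ∧ dy.
  ∂Q/∂x = 0
  ∂P/∂y = 6*y
  integrand = ∂Q/∂x - ∂P/∂y = -6*y.
Integrating over R: integral_0^1 integral_0^{1-x} (-6*y) dy dx = -1.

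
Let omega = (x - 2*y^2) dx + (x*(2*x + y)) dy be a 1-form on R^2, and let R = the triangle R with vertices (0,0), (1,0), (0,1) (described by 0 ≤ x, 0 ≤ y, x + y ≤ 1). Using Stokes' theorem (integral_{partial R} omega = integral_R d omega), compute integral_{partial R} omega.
integral_(partial R) omega = 3/2

Stokes: integral_partial_R omega = integral_R d omega with d omega = (∂Q/∂x - ∂P/∂y) dx ∧ dy.
  ∂Q/∂x = 4*x + y
  ∂P/∂y = -4*y
  integrand = ∂Q/∂x - ∂P/∂y = 4*x + 5*y.
Integrating over R: integral_0^1 integral_0^{1-x} (4*x + 5*y) dy dx = 3/2.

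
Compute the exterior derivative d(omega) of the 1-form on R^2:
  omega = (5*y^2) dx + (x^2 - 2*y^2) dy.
d(omega) = (2*x - 10*y) dx ∧ dy

For a 1-form omega = sum_i f_i dx_i, the exterior derivative is
  d(omega) = sum_{i < j} (∂f_j/∂x_i - ∂f_i/∂x_j) dx_i ∧ dx_j.
  coefficient of dx ∧ dy: ∂f_2/∂x - ∂f_1/∂y = ∂(x^2 - 2*y^2)/∂x - ∂(5*y^2)/∂y = 2*x - 10*y
Assembling: d(omega) = (2*x - 10*y) dx ∧ dy.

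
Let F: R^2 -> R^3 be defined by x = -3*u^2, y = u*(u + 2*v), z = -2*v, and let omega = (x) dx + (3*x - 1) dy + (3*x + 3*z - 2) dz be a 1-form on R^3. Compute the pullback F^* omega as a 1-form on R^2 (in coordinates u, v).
F^* omega = (-18*u^2*v - 2*u - 2*v) du + (-18*u^3 + 18*u^2 - 2*u + 12*v + 4) dv

Using F^*(f dg) = (f ∘ F) d(g ∘ F), substitute each coordinate x_i by F_i(u, v) in f_i, and replace dx_i by d F_i = (∂F_i/∂u) du + (∂F_i/∂v) dv.
  For the x component: f_1(F) = -3*u^2; d F_1 = (-6*u) du + (0) dv
  For the y component: f_2(F) = -9*u^2 - 1; d F_2 = (2*u + 2*v) du + (2*u) dv
  For the z component: f_3(F) = -9*u^2 - 6*v - 2; d F_3 = (0) du + (-2) dv
Combining and collecting du, dv coefficients:
  coeff of du: -18*u^2*v - 2*u - 2*v
  coeff of dv: -18*u^3 + 18*u^2 - 2*u + 12*v + 4
F^* omega = (-18*u^2*v - 2*u - 2*v) du + (-18*u^3 + 18*u^2 - 2*u + 12*v + 4) dv.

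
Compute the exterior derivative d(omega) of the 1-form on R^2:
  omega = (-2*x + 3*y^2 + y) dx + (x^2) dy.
d(omega) = (2*x - 6*y - 1) dx ∧ dy

For a 1-form omega = sum_i f_i dx_i, the exterior derivative is
  d(omega) = sum_{i < j} (∂f_j/∂x_i - ∂f_i/∂x_j) dx_i ∧ dx_j.
  coefficient of dx ∧ dy: ∂f_2/∂x - ∂f_1/∂y = ∂(x^2)/∂x - ∂(-2*x + 3*y^2 + y)/∂y = 2*x - 6*y - 1
Assembling: d(omega) = (2*x - 6*y - 1) dx ∧ dy.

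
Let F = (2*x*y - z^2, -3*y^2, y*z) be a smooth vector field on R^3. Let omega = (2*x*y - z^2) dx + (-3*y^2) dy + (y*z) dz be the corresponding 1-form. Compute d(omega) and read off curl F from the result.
d(omega) = (z) dy ∧ dz + (-2*z) dz ∧ dx + (-2*x) dx ∧ dy; curl F = (z, -2*z, -2*x)

d omega = sum_{i<j} (∂f_j/∂x_i - ∂f_i/∂x_j) dx_i ∧ dx_j. Under the identification (dy ∧ dz, dz ∧ dx, dx ∧ dy) ↔ (e_x, e_y, e_z), the coefficients are exactly the components of curl F. Compute:
  ∂R/∂y - ∂Q/∂z = (z) - (0) = z
  ∂P/∂z - ∂R/∂x = (-2*z) - (0) = -2*z
  ∂Q/∂x - ∂P/∂y = (0) - (2*x) = -2*x.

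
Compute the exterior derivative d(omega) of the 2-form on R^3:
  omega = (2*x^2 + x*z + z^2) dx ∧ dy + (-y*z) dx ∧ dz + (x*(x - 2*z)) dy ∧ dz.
d(omega) = (3*x + z) dx ∧ dy ∧ dz

For a 2-form omega = sum_{i<j} g_{ij} dx_i ∧ dx_j, the exterior derivative is
  d(omega) = sum_{i<j} d(g_{ij}) ∧ dx_i ∧ dx_j = sum_{i<j, k} (∂g_{ij}/∂x_k) dx_k ∧ dx_i ∧ dx_j.
Expand each term, using dx_k ∧ dx_i ∧ dx_j = sgn(permutation) dx_{(a)} ∧ dx_{(b)} ∧ dx_{(c)} with (a < b < c) sorted:
  d(2*x^2 + x*z + z^2) includes (∂/∂z)(2*x^2 + x*z + z^2) dz = (x + 2*z) dz, which multiplied by dx ∧ dy gives (x + 2*z) dx ∧ dy ∧ dz
  d(-y*z) includes (∂/∂y)(-y*z) dy = (-z) dy, which multiplied by dx ∧ dz gives (z) dx ∧ dy ∧ dz
  d(x*(x - 2*z)) includes (∂/∂x)(x*(x - 2*z)) dx = (2*x - 2*z) dx, which multiplied by dy ∧ dz gives (2*x - 2*z) dx ∧ dy ∧ dz
Collecting like 3-forms: d(omega) = (3*x + z) dx ∧ dy ∧ dz.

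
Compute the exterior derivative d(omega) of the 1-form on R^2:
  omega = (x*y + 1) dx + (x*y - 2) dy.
d(omega) = (-x + y) dx ∧ dy

For a 1-form omega = sum_i f_i dx_i, the exterior derivative is
  d(omega) = sum_{i < j} (∂f_j/∂x_i - ∂f_i/∂x_j) dx_i ∧ dx_j.
  coefficient of dx ∧ dy: ∂f_2/∂x - ∂f_1/∂y = ∂(x*y - 2)/∂x - ∂(x*y + 1)/∂y = -x + y
Assembling: d(omega) = (-x + y) dx ∧ dy.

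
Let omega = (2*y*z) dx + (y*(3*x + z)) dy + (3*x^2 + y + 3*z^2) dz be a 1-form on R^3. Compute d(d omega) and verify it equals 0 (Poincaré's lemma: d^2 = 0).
d(d omega) = 0

Step 1: d omega = sum_{i<j} (∂f_j/∂x_i - ∂f_i/∂x_j) dx_i ∧ dx_j:
  coeff of dx ∧ dy: 3*y - 2*z
  coeff of dx ∧ dz: 6*x - 2*y
  coeff of dy ∧ dz: 1 - y
Step 2: Apply d again to each 2-form coefficient. The only possible 3-form in R^3 is dx ∧ dy ∧ dz, with coefficient
  ∂(coeff of dy∧dz)/∂x - ∂(coeff of dx∧dz)/∂y + ∂(coeff of dx∧dy)/∂z
  = ∂/∂x (1 - y) - ∂/∂y (6*x - 2*y) + ∂/∂z (3*y - 2*z).
Each of these terms simplifies to sums of mixed partials that cancel in pairs. The result is 0 (by equality of mixed partials for smooth functions — Schwarz / Clairaut).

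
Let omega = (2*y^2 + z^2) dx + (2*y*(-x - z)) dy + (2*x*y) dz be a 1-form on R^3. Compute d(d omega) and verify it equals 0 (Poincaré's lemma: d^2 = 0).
d(d omega) = 0

Step 1: d omega = sum_{i<j} (∂f_j/∂x_i - ∂f_i/∂x_j) dx_i ∧ dx_j:
  coeff of dx ∧ dy: -6*y
  coeff of dx ∧ dz: 2*y - 2*z
  coeff of dy ∧ dz: 2*x + 2*y
Step 2: Apply d again to each 2-form coefficient. The only possible 3-form in R^3 is dx ∧ dy ∧ dz, with coefficient
  ∂(coeff of dy∧dz)/∂x - ∂(coeff of dx∧dz)/∂y + ∂(coeff of dx∧dy)/∂z
  = ∂/∂x (2*x + 2*y) - ∂/∂y (2*y - 2*z) + ∂/∂z (-6*y).
Each of these terms simplifies to sums of mixed partials that cancel in pairs. The result is 0 (by equality of mixed partials for smooth functions — Schwarz / Clairaut).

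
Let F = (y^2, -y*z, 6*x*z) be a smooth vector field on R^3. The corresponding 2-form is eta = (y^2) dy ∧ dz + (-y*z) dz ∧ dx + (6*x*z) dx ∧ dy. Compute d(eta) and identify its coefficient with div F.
d(eta) = (6*x - z) dx ∧ dy ∧ dz; div F = 6*x - z

For a 2-form in R^3 of the form above, applying d gives a 3-form with coefficient ∂P/∂x + ∂Q/∂y + ∂R/∂z:
  ∂P/∂x = 0
  ∂Q/∂y = -z
  ∂R/∂z = 6*x
Sum = 6*x - z, which is exactly div F.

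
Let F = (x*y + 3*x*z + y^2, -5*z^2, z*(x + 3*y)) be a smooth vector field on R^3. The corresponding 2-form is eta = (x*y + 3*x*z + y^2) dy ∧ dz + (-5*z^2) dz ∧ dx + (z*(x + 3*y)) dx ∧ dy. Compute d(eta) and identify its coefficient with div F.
d(eta) = (x + 4*y + 3*z) dx ∧ dy ∧ dz; div F = x + 4*y + 3*z

For a 2-form in R^3 of the form above, applying d gives a 3-form with coefficient ∂P/∂x + ∂Q/∂y + ∂R/∂z:
  ∂P/∂x = y + 3*z
  ∂Q/∂y = 0
  ∂R/∂z = x + 3*y
Sum = x + 4*y + 3*z, which is exactly div F.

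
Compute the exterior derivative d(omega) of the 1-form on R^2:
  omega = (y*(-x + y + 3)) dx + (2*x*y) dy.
d(omega) = (x - 3) dx ∧ dy

For a 1-form omega = sum_i f_i dx_i, the exterior derivative is
  d(omega) = sum_{i < j} (∂f_j/∂x_i - ∂f_i/∂x_j) dx_i ∧ dx_j.
  coefficient of dx ∧ dy: ∂f_2/∂x - ∂f_1/∂y = ∂(2*x*y)/∂x - ∂(y*(-x + y + 3))/∂y = x - 3
Assembling: d(omega) = (x - 3) dx ∧ dy.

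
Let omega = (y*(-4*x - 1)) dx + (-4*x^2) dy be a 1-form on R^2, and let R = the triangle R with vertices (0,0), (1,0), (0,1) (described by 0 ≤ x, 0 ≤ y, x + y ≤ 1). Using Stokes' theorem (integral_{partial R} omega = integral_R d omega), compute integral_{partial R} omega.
integral_(partial R) omega = -1/6

Stokes: integral_partial_R omega = integral_R d omega with d omega = (∂Q/∂x - ∂P/∂y) dx ∧ dy.
  ∂Q/∂x = -8*x
  ∂P/∂y = -4*x - 1
  integrand = ∂Q/∂x - ∂P/∂y = 1 - 4*x.
Integrating over R: integral_0^1 integral_0^{1-x} (1 - 4*x) dy dx = -1/6.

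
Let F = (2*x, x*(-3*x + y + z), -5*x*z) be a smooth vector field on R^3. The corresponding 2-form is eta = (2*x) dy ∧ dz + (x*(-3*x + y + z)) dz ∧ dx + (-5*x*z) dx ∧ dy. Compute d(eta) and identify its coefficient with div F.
d(eta) = (2 - 4*x) dx ∧ dy ∧ dz; div F = 2 - 4*x

For a 2-form in R^3 of the form above, applying d gives a 3-form with coefficient ∂P/∂x + ∂Q/∂y + ∂R/∂z:
  ∂P/∂x = 2
  ∂Q/∂y = x
  ∂R/∂z = -5*x
Sum = 2 - 4*x, which is exactly div F.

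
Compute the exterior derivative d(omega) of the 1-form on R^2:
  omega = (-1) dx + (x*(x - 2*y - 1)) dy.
d(omega) = (2*x - 2*y - 1) dx ∧ dy

For a 1-form omega = sum_i f_i dx_i, the exterior derivative is
  d(omega) = sum_{i < j} (∂f_j/∂x_i - ∂f_i/∂x_j) dx_i ∧ dx_j.
  coefficient of dx ∧ dy: ∂f_2/∂x - ∂f_1/∂y = ∂(x*(x - 2*y - 1))/∂x - ∂(-1)/∂y = 2*x - 2*y - 1
Assembling: d(omega) = (2*x - 2*y - 1) dx ∧ dy.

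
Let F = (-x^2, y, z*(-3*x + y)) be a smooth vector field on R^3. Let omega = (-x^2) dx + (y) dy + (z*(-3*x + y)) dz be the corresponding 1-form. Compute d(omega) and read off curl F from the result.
d(omega) = (z) dy ∧ dz + (3*z) dz ∧ dx + (0) dx ∧ dy; curl F = (z, 3*z, 0)

d omega = sum_{i<j} (∂f_j/∂x_i - ∂f_i/∂x_j) dx_i ∧ dx_j. Under the identification (dy ∧ dz, dz ∧ dx, dx ∧ dy) ↔ (e_x, e_y, e_z), the coefficients are exactly the components of curl F. Compute:
  ∂R/∂y - ∂Q/∂z = (z) - (0) = z
  ∂P/∂z - ∂R/∂x = (0) - (-3*z) = 3*z
  ∂Q/∂x - ∂P/∂y = (0) - (0) = 0.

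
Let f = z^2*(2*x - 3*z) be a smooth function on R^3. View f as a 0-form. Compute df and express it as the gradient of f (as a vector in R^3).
df = (2*z^2) dx + (0) dy + (z*(4*x - 9*z)) dz; grad f = (2*z^2, 0, z*(4*x - 9*z))

For a 0-form f, d f = (∂f/∂x) dx + (∂f/∂y) dy + (∂f/∂z) dz. The components of the vector representation are exactly the entries of grad f in Cartesian coordinates:
  ∂f/∂x = 2*z^2
  ∂f/∂y = 0
  ∂f/∂z = z*(4*x - 9*z).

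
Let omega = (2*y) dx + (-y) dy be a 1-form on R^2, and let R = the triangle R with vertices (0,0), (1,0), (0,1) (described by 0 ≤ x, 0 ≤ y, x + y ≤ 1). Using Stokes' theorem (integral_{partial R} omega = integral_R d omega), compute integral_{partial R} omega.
integral_(partial R) omega = -1

Stokes: integral_partial_R omega = integral_R d omega with d omega = (∂Q/∂x - ∂P/∂y) dx ∧ dy.
  ∂Q/∂x = 0
  ∂P/∂y = 2
  integrand = ∂Q/∂x - ∂P/∂y = -2.
Integrating over R: integral_0^1 integral_0^{1-x} (-2) dy dx = -1.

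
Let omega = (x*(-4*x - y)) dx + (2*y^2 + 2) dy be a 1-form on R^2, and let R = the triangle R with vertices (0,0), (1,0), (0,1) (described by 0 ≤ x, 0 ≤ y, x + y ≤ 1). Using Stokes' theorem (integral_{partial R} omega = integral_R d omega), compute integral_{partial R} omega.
integral_(partial R) omega = 1/6

Stokes: integral_partial_R omega = integral_R d omega with d omega = (∂Q/∂x - ∂P/∂y) dx ∧ dy.
  ∂Q/∂x = 0
  ∂P/∂y = -x
  integrand = ∂Q/∂x - ∂P/∂y = x.
Integrating over R: integral_0^1 integral_0^{1-x} (x) dy dx = 1/6.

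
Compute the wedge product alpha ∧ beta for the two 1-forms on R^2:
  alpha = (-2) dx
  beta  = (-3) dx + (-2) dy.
alpha ∧ beta = (4) dx ∧ dy

Distribute the wedge, using dx_i ∧ dx_j = -dx_j ∧ dx_i and dx_i ∧ dx_i = 0. For each pair (i, j) with i < j, the coefficient of dx_i ∧ dx_j in alpha ∧ beta is (alpha_i * beta_j - alpha_j * beta_i). Collecting: alpha ∧ beta = (4) dx ∧ dy.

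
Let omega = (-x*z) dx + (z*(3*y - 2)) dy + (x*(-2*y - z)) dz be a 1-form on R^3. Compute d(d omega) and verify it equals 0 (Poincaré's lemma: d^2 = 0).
d(d omega) = 0

Step 1: d omega = sum_{i<j} (∂f_j/∂x_i - ∂f_i/∂x_j) dx_i ∧ dx_j:
  coeff of dx ∧ dy: 0
  coeff of dx ∧ dz: x - 2*y - z
  coeff of dy ∧ dz: -2*x - 3*y + 2
Step 2: Apply d again to each 2-form coefficient. The only possible 3-form in R^3 is dx ∧ dy ∧ dz, with coefficient
  ∂(coeff of dy∧dz)/∂x - ∂(coeff of dx∧dz)/∂y + ∂(coeff of dx∧dy)/∂z
  = ∂/∂x (-2*x - 3*y + 2) - ∂/∂y (x - 2*y - z) + ∂/∂z (0).
Each of these terms simplifies to sums of mixed partials that cancel in pairs. The result is 0 (by equality of mixed partials for smooth functions — Schwarz / Clairaut).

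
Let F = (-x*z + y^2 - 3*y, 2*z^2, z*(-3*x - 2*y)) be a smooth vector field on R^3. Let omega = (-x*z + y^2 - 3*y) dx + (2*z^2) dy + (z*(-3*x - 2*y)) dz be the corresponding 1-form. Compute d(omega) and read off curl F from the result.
d(omega) = (-6*z) dy ∧ dz + (-x + 3*z) dz ∧ dx + (3 - 2*y) dx ∧ dy; curl F = (-6*z, -x + 3*z, 3 - 2*y)

d omega = sum_{i<j} (∂f_j/∂x_i - ∂f_i/∂x_j) dx_i ∧ dx_j. Under the identification (dy ∧ dz, dz ∧ dx, dx ∧ dy) ↔ (e_x, e_y, e_z), the coefficients are exactly the components of curl F. Compute:
  ∂R/∂y - ∂Q/∂z = (-2*z) - (4*z) = -6*z
  ∂P/∂z - ∂R/∂x = (-x) - (-3*z) = -x + 3*z
  ∂Q/∂x - ∂P/∂y = (0) - (2*y - 3) = 3 - 2*y.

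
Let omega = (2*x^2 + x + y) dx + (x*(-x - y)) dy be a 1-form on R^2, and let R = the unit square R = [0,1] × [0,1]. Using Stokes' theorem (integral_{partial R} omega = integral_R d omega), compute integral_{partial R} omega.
integral_(partial R) omega = -5/2

Stokes: integral_partial_R omega = integral_R d omega with d omega = (∂Q/∂x - ∂P/∂y) dx ∧ dy.
  ∂Q/∂x = -2*x - y
  ∂P/∂y = 1
  integrand = ∂Q/∂x - ∂P/∂y = -2*x - y - 1.
Integrating over R: integral_0^1 integral_0^1 (-2*x - y - 1) dx dy = -5/2.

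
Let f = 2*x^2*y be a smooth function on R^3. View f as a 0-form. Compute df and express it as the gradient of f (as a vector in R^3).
df = (4*x*y) dx + (2*x^2) dy + (0) dz; grad f = (4*x*y, 2*x^2, 0)

For a 0-form f, d f = (∂f/∂x) dx + (∂f/∂y) dy + (∂f/∂z) dz. The components of the vector representation are exactly the entries of grad f in Cartesian coordinates:
  ∂f/∂x = 4*x*y
  ∂f/∂y = 2*x^2
  ∂f/∂z = 0.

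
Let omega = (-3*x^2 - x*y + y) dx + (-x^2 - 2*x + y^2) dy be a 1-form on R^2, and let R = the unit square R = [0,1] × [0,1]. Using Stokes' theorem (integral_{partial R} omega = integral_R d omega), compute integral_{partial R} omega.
integral_(partial R) omega = -7/2

Stokes: integral_partial_R omega = integral_R d omega with d omega = (∂Q/∂x - ∂P/∂y) dx ∧ dy.
  ∂Q/∂x = -2*x - 2
  ∂P/∂y = 1 - x
  integrand = ∂Q/∂x - ∂P/∂y = -x - 3.
Integrating over R: integral_0^1 integral_0^1 (-x - 3) dx dy = -7/2.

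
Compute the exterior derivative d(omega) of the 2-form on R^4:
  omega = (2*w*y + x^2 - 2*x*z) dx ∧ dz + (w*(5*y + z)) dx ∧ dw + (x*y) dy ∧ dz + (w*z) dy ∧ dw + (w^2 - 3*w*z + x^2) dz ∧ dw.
d(omega) = (-2*w + y) dx ∧ dy ∧ dz + (-w + 2*x + 2*y) dx ∧ dz ∧ dw + (-5*w) dx ∧ dy ∧ dw + (-w) dy ∧ dz ∧ dw

For a 2-form omega = sum_{i<j} g_{ij} dx_i ∧ dx_j, the exterior derivative is
  d(omega) = sum_{i<j} d(g_{ij}) ∧ dx_i ∧ dx_j = sum_{i<j, k} (∂g_{ij}/∂x_k) dx_k ∧ dx_i ∧ dx_j.
Expand each term, using dx_k ∧ dx_i ∧ dx_j = sgn(permutation) dx_{(a)} ∧ dx_{(b)} ∧ dx_{(c)} with (a < b < c) sorted:
  d(2*w*y + x^2 - 2*x*z) includes (∂/∂y)(2*w*y + x^2 - 2*x*z) dy = (2*w) dy, which multiplied by dx ∧ dz gives (-2*w) dx ∧ dy ∧ dz
  d(2*w*y + x^2 - 2*x*z) includes (∂/∂w)(2*w*y + x^2 - 2*x*z) dw = (2*y) dw, which multiplied by dx ∧ dz gives (2*y) dx ∧ dz ∧ dw
  d(w*(5*y + z)) includes (∂/∂y)(w*(5*y + z)) dy = (5*w) dy, which multiplied by dx ∧ dw gives (-5*w) dx ∧ dy ∧ dw
  d(w*(5*y + z)) includes (∂/∂z)(w*(5*y + z)) dz = (w) dz, which multiplied by dx ∧ dw gives (-w) dx ∧ dz ∧ dw
  d(x*y) includes (∂/∂x)(x*y) dx = (y) dx, which multiplied by dy ∧ dz gives (y) dx ∧ dy ∧ dz
  d(w*z) includes (∂/∂z)(w*z) dz = (w) dz, which multiplied by dy ∧ dw gives (-w) dy ∧ dz ∧ dw
  d(w^2 - 3*w*z + x^2) includes (∂/∂x)(w^2 - 3*w*z + x^2) dx = (2*x) dx, which multiplied by dz ∧ dw gives (2*x) dx ∧ dz ∧ dw
Collecting like 3-forms: d(omega) = (-2*w + y) dx ∧ dy ∧ dz + (-w + 2*x + 2*y) dx ∧ dz ∧ dw + (-5*w) dx ∧ dy ∧ dw + (-w) dy ∧ dz ∧ dw.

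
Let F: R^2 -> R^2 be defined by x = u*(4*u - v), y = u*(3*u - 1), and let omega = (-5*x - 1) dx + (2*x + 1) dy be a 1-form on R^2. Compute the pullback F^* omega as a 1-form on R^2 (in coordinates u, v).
F^* omega = (-112*u^3 + 48*u^2*v - 8*u^2 - 5*u*v^2 + 2*u*v - 2*u + v - 1) du + (u*(20*u^2 - 5*u*v + 1)) dv

Using F^*(f dg) = (f ∘ F) d(g ∘ F), substitute each coordinate x_i by F_i(u, v) in f_i, and replace dx_i by d F_i = (∂F_i/∂u) du + (∂F_i/∂v) dv.
  For the x component: f_1(F) = -20*u^2 + 5*u*v - 1; d F_1 = (8*u - v) du + (-u) dv
  For the y component: f_2(F) = 8*u^2 - 2*u*v + 1; d F_2 = (6*u - 1) du + (0) dv
Combining and collecting du, dv coefficients:
  coeff of du: -112*u^3 + 48*u^2*v - 8*u^2 - 5*u*v^2 + 2*u*v - 2*u + v - 1
  coeff of dv: u*(20*u^2 - 5*u*v + 1)
F^* omega = (-112*u^3 + 48*u^2*v - 8*u^2 - 5*u*v^2 + 2*u*v - 2*u + v - 1) du + (u*(20*u^2 - 5*u*v + 1)) dv.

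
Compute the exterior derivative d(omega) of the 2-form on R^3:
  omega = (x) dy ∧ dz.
d(omega) = (1) dx ∧ dy ∧ dz

For a 2-form omega = sum_{i<j} g_{ij} dx_i ∧ dx_j, the exterior derivative is
  d(omega) = sum_{i<j} d(g_{ij}) ∧ dx_i ∧ dx_j = sum_{i<j, k} (∂g_{ij}/∂x_k) dx_k ∧ dx_i ∧ dx_j.
Expand each term, using dx_k ∧ dx_i ∧ dx_j = sgn(permutation) dx_{(a)} ∧ dx_{(b)} ∧ dx_{(c)} with (a < b < c) sorted:
  d(x) includes (∂/∂x)(x) dx = (1) dx, which multiplied by dy ∧ dz gives (1) dx ∧ dy ∧ dz
Collecting like 3-forms: d(omega) = (1) dx ∧ dy ∧ dz.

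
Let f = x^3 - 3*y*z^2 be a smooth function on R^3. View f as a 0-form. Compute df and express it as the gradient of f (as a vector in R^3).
df = (3*x^2) dx + (-3*z^2) dy + (-6*y*z) dz; grad f = (3*x^2, -3*z^2, -6*y*z)

For a 0-form f, d f = (∂f/∂x) dx + (∂f/∂y) dy + (∂f/∂z) dz. The components of the vector representation are exactly the entries of grad f in Cartesian coordinates:
  ∂f/∂x = 3*x^2
  ∂f/∂y = -3*z^2
  ∂f/∂z = -6*y*z.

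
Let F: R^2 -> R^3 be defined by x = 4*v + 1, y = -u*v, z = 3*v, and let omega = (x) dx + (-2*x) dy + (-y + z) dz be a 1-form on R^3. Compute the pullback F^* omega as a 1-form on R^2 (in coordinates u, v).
F^* omega = (2*v*(4*v + 1)) du + (11*u*v + 2*u + 25*v + 4) dv

Using F^*(f dg) = (f ∘ F) d(g ∘ F), substitute each coordinate x_i by F_i(u, v) in f_i, and replace dx_i by d F_i = (∂F_i/∂u) du + (∂F_i/∂v) dv.
  For the x component: f_1(F) = 4*v + 1; d F_1 = (0) du + (4) dv
  For the y component: f_2(F) = -8*v - 2; d F_2 = (-v) du + (-u) dv
  For the z component: f_3(F) = v*(u + 3); d F_3 = (0) du + (3) dv
Combining and collecting du, dv coefficients:
  coeff of du: 2*v*(4*v + 1)
  coeff of dv: 11*u*v + 2*u + 25*v + 4
F^* omega = (2*v*(4*v + 1)) du + (11*u*v + 2*u + 25*v + 4) dv.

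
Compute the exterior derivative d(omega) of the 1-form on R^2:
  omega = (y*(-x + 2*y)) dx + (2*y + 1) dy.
d(omega) = (x - 4*y) dx ∧ dy

For a 1-form omega = sum_i f_i dx_i, the exterior derivative is
  d(omega) = sum_{i < j} (∂f_j/∂x_i - ∂f_i/∂x_j) dx_i ∧ dx_j.
  coefficient of dx ∧ dy: ∂f_2/∂x - ∂f_1/∂y = ∂(2*y + 1)/∂x - ∂(y*(-x + 2*y))/∂y = x - 4*y
Assembling: d(omega) = (x - 4*y) dx ∧ dy.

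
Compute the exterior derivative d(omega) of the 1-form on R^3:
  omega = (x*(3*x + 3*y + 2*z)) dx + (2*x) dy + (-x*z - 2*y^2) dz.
d(omega) = (2 - 3*x) dx ∧ dy + (-2*x - z) dx ∧ dz + (-4*y) dy ∧ dz

For a 1-form omega = sum_i f_i dx_i, the exterior derivative is
  d(omega) = sum_{i < j} (∂f_j/∂x_i - ∂f_i/∂x_j) dx_i ∧ dx_j.
  coefficient of dx ∧ dy: ∂f_2/∂x - ∂f_1/∂y = ∂(2*x)/∂x - ∂(x*(3*x + 3*y + 2*z))/∂y = 2 - 3*x
  coefficient of dx ∧ dz: ∂f_3/∂x - ∂f_1/∂z = ∂(-x*z - 2*y^2)/∂x - ∂(x*(3*x + 3*y + 2*z))/∂z = -2*x - z
  coefficient of dy ∧ dz: ∂f_3/∂y - ∂f_2/∂z = ∂(-x*z - 2*y^2)/∂y - ∂(2*x)/∂z = -4*y
Assembling: d(omega) = (2 - 3*x) dx ∧ dy + (-2*x - z) dx ∧ dz + (-4*y) dy ∧ dz.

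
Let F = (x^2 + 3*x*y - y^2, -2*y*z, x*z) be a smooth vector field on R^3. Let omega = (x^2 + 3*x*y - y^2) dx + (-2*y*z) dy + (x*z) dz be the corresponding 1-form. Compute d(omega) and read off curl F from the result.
d(omega) = (2*y) dy ∧ dz + (-z) dz ∧ dx + (-3*x + 2*y) dx ∧ dy; curl F = (2*y, -z, -3*x + 2*y)

d omega = sum_{i<j} (∂f_j/∂x_i - ∂f_i/∂x_j) dx_i ∧ dx_j. Under the identification (dy ∧ dz, dz ∧ dx, dx ∧ dy) ↔ (e_x, e_y, e_z), the coefficients are exactly the components of curl F. Compute:
  ∂R/∂y - ∂Q/∂z = (0) - (-2*y) = 2*y
  ∂P/∂z - ∂R/∂x = (0) - (z) = -z
  ∂Q/∂x - ∂P/∂y = (0) - (3*x - 2*y) = -3*x + 2*y.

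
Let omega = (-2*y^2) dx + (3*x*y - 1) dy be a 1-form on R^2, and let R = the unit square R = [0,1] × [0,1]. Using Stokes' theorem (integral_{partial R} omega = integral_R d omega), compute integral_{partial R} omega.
integral_(partial R) omega = 7/2

Stokes: integral_partial_R omega = integral_R d omega with d omega = (∂Q/∂x - ∂P/∂y) dx ∧ dy.
  ∂Q/∂x = 3*y
  ∂P/∂y = -4*y
  integrand = ∂Q/∂x - ∂P/∂y = 7*y.
Integrating over R: integral_0^1 integral_0^1 (7*y) dx dy = 7/2.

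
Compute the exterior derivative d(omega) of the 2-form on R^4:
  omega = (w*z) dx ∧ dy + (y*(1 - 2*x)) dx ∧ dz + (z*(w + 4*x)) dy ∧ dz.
d(omega) = (w + 2*x + 4*z - 1) dx ∧ dy ∧ dz + (z) dx ∧ dy ∧ dw + (z) dy ∧ dz ∧ dw

For a 2-form omega = sum_{i<j} g_{ij} dx_i ∧ dx_j, the exterior derivative is
  d(omega) = sum_{i<j} d(g_{ij}) ∧ dx_i ∧ dx_j = sum_{i<j, k} (∂g_{ij}/∂x_k) dx_k ∧ dx_i ∧ dx_j.
Expand each term, using dx_k ∧ dx_i ∧ dx_j = sgn(permutation) dx_{(a)} ∧ dx_{(b)} ∧ dx_{(c)} with (a < b < c) sorted:
  d(w*z) includes (∂/∂z)(w*z) dz = (w) dz, which multiplied by dx ∧ dy gives (w) dx ∧ dy ∧ dz
  d(w*z) includes (∂/∂w)(w*z) dw = (z) dw, which multiplied by dx ∧ dy gives (z) dx ∧ dy ∧ dw
  d(y*(1 - 2*x)) includes (∂/∂y)(y*(1 - 2*x)) dy = (1 - 2*x) dy, which multiplied by dx ∧ dz gives (2*x - 1) dx ∧ dy ∧ dz
  d(z*(w + 4*x)) includes (∂/∂x)(z*(w + 4*x)) dx = (4*z) dx, which multiplied by dy ∧ dz gives (4*z) dx ∧ dy ∧ dz
  d(z*(w + 4*x)) includes (∂/∂w)(z*(w + 4*x)) dw = (z) dw, which multiplied by dy ∧ dz gives (z) dy ∧ dz ∧ dw
Collecting like 3-forms: d(omega) = (w + 2*x + 4*z - 1) dx ∧ dy ∧ dz + (z) dx ∧ dy ∧ dw + (z) dy ∧ dz ∧ dw.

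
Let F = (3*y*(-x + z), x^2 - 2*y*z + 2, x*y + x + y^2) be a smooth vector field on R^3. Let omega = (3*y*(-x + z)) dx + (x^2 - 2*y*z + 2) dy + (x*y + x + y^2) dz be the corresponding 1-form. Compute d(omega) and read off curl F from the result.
d(omega) = (x + 4*y) dy ∧ dz + (2*y - 1) dz ∧ dx + (5*x - 3*z) dx ∧ dy; curl F = (x + 4*y, 2*y - 1, 5*x - 3*z)

d omega = sum_{i<j} (∂f_j/∂x_i - ∂f_i/∂x_j) dx_i ∧ dx_j. Under the identification (dy ∧ dz, dz ∧ dx, dx ∧ dy) ↔ (e_x, e_y, e_z), the coefficients are exactly the components of curl F. Compute:
  ∂R/∂y - ∂Q/∂z = (x + 2*y) - (-2*y) = x + 4*y
  ∂P/∂z - ∂R/∂x = (3*y) - (y + 1) = 2*y - 1
  ∂Q/∂x - ∂P/∂y = (2*x) - (-3*x + 3*z) = 5*x - 3*z.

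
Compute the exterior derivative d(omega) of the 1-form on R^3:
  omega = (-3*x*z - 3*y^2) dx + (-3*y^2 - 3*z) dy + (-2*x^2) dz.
d(omega) = (6*y) dx ∧ dy + (-x) dx ∧ dz + (3) dy ∧ dz

For a 1-form omega = sum_i f_i dx_i, the exterior derivative is
  d(omega) = sum_{i < j} (∂f_j/∂x_i - ∂f_i/∂x_j) dx_i ∧ dx_j.
  coefficient of dx ∧ dy: ∂f_2/∂x - ∂f_1/∂y = ∂(-3*y^2 - 3*z)/∂x - ∂(-3*x*z - 3*y^2)/∂y = 6*y
  coefficient of dx ∧ dz: ∂f_3/∂x - ∂f_1/∂z = ∂(-2*x^2)/∂x - ∂(-3*x*z - 3*y^2)/∂z = -x
  coefficient of dy ∧ dz: ∂f_3/∂y - ∂f_2/∂z = ∂(-2*x^2)/∂y - ∂(-3*y^2 - 3*z)/∂z = 3
Assembling: d(omega) = (6*y) dx ∧ dy + (-x) dx ∧ dz + (3) dy ∧ dz.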